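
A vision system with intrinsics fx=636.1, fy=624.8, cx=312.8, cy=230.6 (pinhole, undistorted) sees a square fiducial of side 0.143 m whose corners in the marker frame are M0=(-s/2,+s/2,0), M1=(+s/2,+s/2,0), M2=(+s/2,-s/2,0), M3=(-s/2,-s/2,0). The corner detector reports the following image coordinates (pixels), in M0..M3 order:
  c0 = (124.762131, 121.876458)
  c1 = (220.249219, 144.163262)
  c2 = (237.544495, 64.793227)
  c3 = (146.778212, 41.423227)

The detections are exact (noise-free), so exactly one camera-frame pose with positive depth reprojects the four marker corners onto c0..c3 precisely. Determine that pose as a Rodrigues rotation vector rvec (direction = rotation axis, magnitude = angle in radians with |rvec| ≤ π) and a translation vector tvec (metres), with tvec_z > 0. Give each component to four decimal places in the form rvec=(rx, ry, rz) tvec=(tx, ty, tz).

rvec=(-0.2966, -0.2131, 0.1835) tvec=(-0.1988, -0.2159, 0.9754)

Intrinsics K: fx=636.1, fy=624.8, cx=312.8, cy=230.6
Marker side s = 0.143 m; corners in marker frame (Z=0):
  M0 = (-0.0715, +0.0715, 0)
  M1 = (+0.0715, +0.0715, 0)
  M2 = (+0.0715, -0.0715, 0)
  M3 = (-0.0715, -0.0715, 0)
Detected image corners:
  c0 = (124.762131, 121.876458) px
  c1 = (220.249219, 144.163262) px
  c2 = (237.544495, 64.793227) px
  c3 = (146.778212, 41.423227) px
Planar DLT: solve 8×8 A·h = b for H (H[2,2]=1):
  H  [+684.57826 -194.75374 +183.17080]
  H  [+176.93293 +529.41418 +92.31372]
  H  [+0.18491 -0.31546 +1.00000]
B = K⁻¹H; ‖b₁‖=1.025267, ‖b₂‖=1.025267; λ = 2/(‖b₁‖+‖b₂‖) = 0.975355, sign → tz>0 ⇒ λ=+0.975355
r₁ = λ·B[:,0] = (+0.96100,+0.20964,+0.18035); r₂ = λ·B[:,1] = (-0.14732,+0.94001,-0.30769)
r₃ = r₁×r₂ = (-0.23404,+0.26912,+0.93424); SVD([r₁ r₂ r₃]) → R = UVᵀ:
  R  [+0.96100 -0.14732 -0.23404]
  R  [+0.20964 +0.94001 +0.26912]
  R  [+0.18035 -0.30769 +0.93424]
t = (-0.19877, -0.21587, +0.97536) m
tr R = 2.835253; θ = arccos((tr R − 1)/2) = 0.408730 rad = 23.419°
axis k = ((R−Rᵀ)₃₂, (R−Rᵀ)₁₃, (R−Rᵀ)₂₁) / (2 sinθ) = (-0.725650, -0.521316, +0.449067)
rvec = θ·k = (-0.296595, -0.213078, +0.183547)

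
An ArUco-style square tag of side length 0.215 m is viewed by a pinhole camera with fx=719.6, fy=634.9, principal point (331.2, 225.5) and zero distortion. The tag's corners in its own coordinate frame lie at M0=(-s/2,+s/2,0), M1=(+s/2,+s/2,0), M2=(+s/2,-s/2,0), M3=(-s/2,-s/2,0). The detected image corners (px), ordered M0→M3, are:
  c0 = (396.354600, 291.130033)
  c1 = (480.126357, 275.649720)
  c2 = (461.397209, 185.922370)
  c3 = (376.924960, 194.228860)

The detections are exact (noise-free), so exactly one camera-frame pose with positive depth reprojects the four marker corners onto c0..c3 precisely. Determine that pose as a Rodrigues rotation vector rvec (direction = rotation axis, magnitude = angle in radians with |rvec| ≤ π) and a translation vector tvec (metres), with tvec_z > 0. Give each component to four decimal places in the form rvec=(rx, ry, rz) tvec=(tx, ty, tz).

Intrinsics K: fx=719.6, fy=634.9, cx=331.2, cy=225.5
Marker side s = 0.215 m; corners in marker frame (Z=0):
  M0 = (-0.1075, +0.1075, 0)
  M1 = (+0.1075, +0.1075, 0)
  M2 = (+0.1075, -0.1075, 0)
  M3 = (-0.1075, -0.1075, 0)
Detected image corners:
  c0 = (396.354600, 291.130033) px
  c1 = (480.126357, 275.649720) px
  c2 = (461.397209, 185.922370) px
  c3 = (376.924960, 194.228860) px
Planar DLT: solve 8×8 A·h = b for H (H[2,2]=1):
  H  [+542.31397 +71.02636 +430.25161]
  H  [+28.16236 +423.63961 +236.30098]
  H  [+0.35232 -0.04118 +1.00000]
B = K⁻¹H; ‖b₁‖=0.693180, ‖b₂‖=0.693180; λ = 2/(‖b₁‖+‖b₂‖) = 1.442627, sign → tz>0 ⇒ λ=+1.442627
r₁ = λ·B[:,0] = (+0.85328,-0.11653,+0.50827); r₂ = λ·B[:,1] = (+0.16973,+0.98370,-0.05941)
r₃ = r₁×r₂ = (-0.49306,+0.13696,+0.85915); SVD([r₁ r₂ r₃]) → R = UVᵀ:
  R  [+0.85328 +0.16973 -0.49306]
  R  [-0.11653 +0.98370 +0.13696]
  R  [+0.50827 -0.05941 +0.85915]
t = (+0.19857, +0.02454, +1.44263) m
tr R = 2.696119; θ = arccos((tr R − 1)/2) = 0.558484 rad = 31.999°
axis k = ((R−Rᵀ)₃₂, (R−Rᵀ)₁₃, (R−Rᵀ)₂₁) / (2 sinθ) = (-0.185284, -0.944832, -0.270113)
rvec = θ·k = (-0.103478, -0.527674, -0.150854)

rvec=(-0.1035, -0.5277, -0.1509) tvec=(0.1986, 0.0245, 1.4426)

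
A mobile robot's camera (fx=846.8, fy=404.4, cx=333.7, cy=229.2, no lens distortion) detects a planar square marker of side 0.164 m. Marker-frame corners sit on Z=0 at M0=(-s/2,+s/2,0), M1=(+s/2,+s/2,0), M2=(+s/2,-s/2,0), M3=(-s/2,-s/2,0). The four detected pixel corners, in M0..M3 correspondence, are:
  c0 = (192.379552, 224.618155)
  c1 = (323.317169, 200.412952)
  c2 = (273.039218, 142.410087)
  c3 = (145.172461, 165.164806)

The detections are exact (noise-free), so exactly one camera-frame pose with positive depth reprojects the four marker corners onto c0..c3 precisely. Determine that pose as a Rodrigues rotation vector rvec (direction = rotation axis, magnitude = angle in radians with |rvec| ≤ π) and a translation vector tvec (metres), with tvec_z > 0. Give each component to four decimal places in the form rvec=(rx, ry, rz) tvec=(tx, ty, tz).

rvec=(-0.1906, -0.0467, -0.3811) tvec=(-0.1189, -0.1158, 1.0058)

Intrinsics K: fx=846.8, fy=404.4, cx=333.7, cy=229.2
Marker side s = 0.164 m; corners in marker frame (Z=0):
  M0 = (-0.0820, +0.0820, 0)
  M1 = (+0.0820, +0.0820, 0)
  M2 = (+0.0820, -0.0820, 0)
  M3 = (-0.0820, -0.0820, 0)
Detected image corners:
  c0 = (192.379552, 224.618155) px
  c1 = (323.317169, 200.412952) px
  c2 = (273.039218, 142.410087) px
  c3 = (145.172461, 165.164806) px
Planar DLT: solve 8×8 A·h = b for H (H[2,2]=1):
  H  [+807.72324 +256.39879 +233.55490]
  H  [-128.34370 +326.00563 +182.65237]
  H  [+0.08061 -0.17506 +1.00000]
B = K⁻¹H; ‖b₁‖=0.994260, ‖b₂‖=0.994260; λ = 2/(‖b₁‖+‖b₂‖) = 1.005773, sign → tz>0 ⇒ λ=+1.005773
r₁ = λ·B[:,0] = (+0.92741,-0.36515,+0.08107); r₂ = λ·B[:,1] = (+0.37392,+0.91059,-0.17608)
r₃ = r₁×r₂ = (-0.00953,+0.19361,+0.98103); SVD([r₁ r₂ r₃]) → R = UVᵀ:
  R  [+0.92741 +0.37392 -0.00953]
  R  [-0.36515 +0.91059 +0.19361]
  R  [+0.08107 -0.17608 +0.98103]
t = (-0.11895, -0.11577, +1.00577) m
tr R = 2.819038; θ = arccos((tr R − 1)/2) = 0.428670 rad = 24.561°
axis k = ((R−Rᵀ)₃₂, (R−Rᵀ)₁₃, (R−Rᵀ)₂₁) / (2 sinθ) = (-0.444694, -0.108986, -0.889027)
rvec = θ·k = (-0.190627, -0.046719, -0.381100)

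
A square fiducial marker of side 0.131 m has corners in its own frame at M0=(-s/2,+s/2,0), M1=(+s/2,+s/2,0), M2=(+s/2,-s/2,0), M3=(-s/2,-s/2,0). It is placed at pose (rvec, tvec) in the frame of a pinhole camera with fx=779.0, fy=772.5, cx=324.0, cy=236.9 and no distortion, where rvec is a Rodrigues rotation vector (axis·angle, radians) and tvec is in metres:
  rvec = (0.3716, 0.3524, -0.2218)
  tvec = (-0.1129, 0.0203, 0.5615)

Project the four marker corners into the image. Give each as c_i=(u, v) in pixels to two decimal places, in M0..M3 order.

c0=(125.08, 350.78) c1=(275.14, 334.18) c2=(217.04, 163.85) c3=(61.09, 196.44)

Intrinsics K: fx=779.0, fy=772.5, cx=324.0, cy=236.9
Marker side s = 0.131 m; corners in marker frame (Z=0):
  M0 = (-0.0655, +0.0655, 0)
  M1 = (+0.0655, +0.0655, 0)
  M2 = (+0.0655, -0.0655, 0)
  M3 = (-0.0655, -0.0655, 0)
rvec = (0.3716, 0.3524, -0.2218), |rvec| = θ = 0.55809 rad = 31.976°
Rodrigues: sinθ=0.52957, 1−cosθ=0.15173; R = I + sinθ·[k]× + (1−cosθ)·[k]×²:
    [+0.91554 +0.27426 +0.29424]
    [-0.14667 +0.90876 -0.39069]
    [-0.37454 +0.31453 +0.87223]
t = (-0.1129, 0.0203, 0.5615) m
M0: Pc = R·M0+t = (-0.15490, +0.08943, +0.60663); u = 779.0·(-0.15490)/0.60663 + 324.0 = 125.0828, v = 772.5·(+0.08943)/0.60663 + 236.9 = 350.7832
M1: Pc = R·M1+t = (-0.03497, +0.07022, +0.55757); u = 779.0·(-0.03497)/0.55757 + 324.0 = 275.1443, v = 772.5·(+0.07022)/0.55757 + 236.9 = 334.1844
M2: Pc = R·M2+t = (-0.07090, -0.04883, +0.51637); u = 779.0·(-0.07090)/0.51637 + 324.0 = 217.0444, v = 772.5·(-0.04883)/0.51637 + 236.9 = 163.8473
M3: Pc = R·M3+t = (-0.19083, -0.02962, +0.56543); u = 779.0·(-0.19083)/0.56543 + 324.0 = 61.0893, v = 772.5·(-0.02962)/0.56543 + 236.9 = 196.4365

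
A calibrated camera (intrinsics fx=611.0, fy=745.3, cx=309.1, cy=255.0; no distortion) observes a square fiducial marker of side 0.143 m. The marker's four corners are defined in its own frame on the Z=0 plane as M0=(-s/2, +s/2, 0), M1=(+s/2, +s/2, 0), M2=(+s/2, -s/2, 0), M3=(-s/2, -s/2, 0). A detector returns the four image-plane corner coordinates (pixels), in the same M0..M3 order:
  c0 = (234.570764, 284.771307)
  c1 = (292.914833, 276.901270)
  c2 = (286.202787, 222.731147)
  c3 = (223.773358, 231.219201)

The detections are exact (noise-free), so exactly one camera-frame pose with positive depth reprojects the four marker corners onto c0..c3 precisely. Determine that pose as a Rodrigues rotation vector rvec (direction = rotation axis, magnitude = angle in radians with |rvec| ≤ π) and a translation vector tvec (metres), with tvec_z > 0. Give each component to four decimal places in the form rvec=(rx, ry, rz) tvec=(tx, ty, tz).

Intrinsics K: fx=611.0, fy=745.3, cx=309.1, cy=255.0
Marker side s = 0.143 m; corners in marker frame (Z=0):
  M0 = (-0.0715, +0.0715, 0)
  M1 = (+0.0715, +0.0715, 0)
  M2 = (+0.0715, -0.0715, 0)
  M3 = (-0.0715, -0.0715, 0)
Detected image corners:
  c0 = (234.570764, 284.771307) px
  c1 = (292.914833, 276.901270) px
  c2 = (286.202787, 222.731147) px
  c3 = (223.773358, 231.219201) px
Planar DLT: solve 8×8 A·h = b for H (H[2,2]=1):
  H  [+419.66947 +184.24491 +259.49614]
  H  [-59.20906 +497.07505 +254.82140]
  H  [-0.00822 +0.47429 +1.00000]
B = K⁻¹H; ‖b₁‖=0.695298, ‖b₂‖=0.695298; λ = 2/(‖b₁‖+‖b₂‖) = 1.438232, sign → tz>0 ⇒ λ=+1.438232
r₁ = λ·B[:,0] = (+0.99384,-0.11021,-0.01182); r₂ = λ·B[:,1] = (+0.08860,+0.72583,+0.68214)
r₃ = r₁×r₂ = (-0.06660,-0.67898,+0.73113); SVD([r₁ r₂ r₃]) → R = UVᵀ:
  R  [+0.99384 +0.08860 -0.06660]
  R  [-0.11021 +0.72583 -0.67898]
  R  [-0.01182 +0.68214 +0.73113]
t = (-0.11676, -0.00034, +1.43823) m
tr R = 2.450797; θ = arccos((tr R − 1)/2) = 0.759184 rad = 43.498°
axis k = ((R−Rᵀ)₃₂, (R−Rᵀ)₁₃, (R−Rᵀ)₂₁) / (2 sinθ) = (+0.988716, -0.039797, -0.144422)
rvec = θ·k = (+0.750617, -0.030213, -0.109642)

rvec=(0.7506, -0.0302, -0.1096) tvec=(-0.1168, -0.0003, 1.4382)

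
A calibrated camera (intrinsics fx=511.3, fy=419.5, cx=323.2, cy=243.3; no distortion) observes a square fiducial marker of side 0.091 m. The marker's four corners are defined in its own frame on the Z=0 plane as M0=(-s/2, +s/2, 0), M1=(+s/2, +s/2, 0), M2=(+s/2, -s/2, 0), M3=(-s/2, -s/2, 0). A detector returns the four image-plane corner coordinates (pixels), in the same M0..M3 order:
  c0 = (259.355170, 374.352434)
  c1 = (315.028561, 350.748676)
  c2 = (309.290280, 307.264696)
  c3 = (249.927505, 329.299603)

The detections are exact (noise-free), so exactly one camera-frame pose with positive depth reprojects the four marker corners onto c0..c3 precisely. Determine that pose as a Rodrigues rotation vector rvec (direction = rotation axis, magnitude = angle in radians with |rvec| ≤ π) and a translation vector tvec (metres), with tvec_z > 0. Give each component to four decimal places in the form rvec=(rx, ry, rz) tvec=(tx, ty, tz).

Intrinsics K: fx=511.3, fy=419.5, cx=323.2, cy=243.3
Marker side s = 0.091 m; corners in marker frame (Z=0):
  M0 = (-0.0455, +0.0455, 0)
  M1 = (+0.0455, +0.0455, 0)
  M2 = (+0.0455, -0.0455, 0)
  M3 = (-0.0455, -0.0455, 0)
Detected image corners:
  c0 = (259.355170, 374.352434) px
  c1 = (315.028561, 350.748676) px
  c2 = (309.290280, 307.264696) px
  c3 = (249.927505, 329.299603) px
Planar DLT: solve 8×8 A·h = b for H (H[2,2]=1):
  H  [+831.26725 +256.10295 +284.42831]
  H  [-11.04734 +694.50354 +340.66671]
  H  [+0.70489 +0.61194 +1.00000]
B = K⁻¹H; ‖b₁‖=1.441925, ‖b₂‖=1.441925; λ = 2/(‖b₁‖+‖b₂‖) = 0.693517, sign → tz>0 ⇒ λ=+0.693517
r₁ = λ·B[:,0] = (+0.81851,-0.30179,+0.48885); r₂ = λ·B[:,1] = (+0.07911,+0.90202,+0.42439)
r₃ = r₁×r₂ = (-0.56903,-0.30869,+0.76218); SVD([r₁ r₂ r₃]) → R = UVᵀ:
  R  [+0.81851 +0.07911 -0.56903]
  R  [-0.30179 +0.90202 -0.30869]
  R  [+0.48885 +0.42439 +0.76218]
t = (-0.05259, +0.16097, +0.69352) m
tr R = 2.482702; θ = arccos((tr R − 1)/2) = 0.735715 rad = 42.153°
axis k = ((R−Rᵀ)₃₂, (R−Rᵀ)₁₃, (R−Rᵀ)₂₁) / (2 sinθ) = (+0.546166, -0.788146, -0.283777)
rvec = θ·k = (+0.401823, -0.579850, -0.208779)

rvec=(0.4018, -0.5799, -0.2088) tvec=(-0.0526, 0.1610, 0.6935)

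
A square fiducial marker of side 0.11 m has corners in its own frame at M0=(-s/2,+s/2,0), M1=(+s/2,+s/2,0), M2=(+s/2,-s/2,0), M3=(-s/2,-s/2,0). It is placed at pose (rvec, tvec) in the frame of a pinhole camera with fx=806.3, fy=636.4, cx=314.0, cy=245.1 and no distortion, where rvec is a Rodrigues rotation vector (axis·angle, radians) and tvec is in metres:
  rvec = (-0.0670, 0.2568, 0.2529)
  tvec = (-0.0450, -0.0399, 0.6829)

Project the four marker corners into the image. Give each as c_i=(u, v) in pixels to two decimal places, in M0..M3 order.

c0=(185.82, 245.20) c1=(304.81, 270.27) c2=(338.70, 169.25) c3=(218.95, 148.44)

Intrinsics K: fx=806.3, fy=636.4, cx=314.0, cy=245.1
Marker side s = 0.11 m; corners in marker frame (Z=0):
  M0 = (-0.0550, +0.0550, 0)
  M1 = (+0.0550, +0.0550, 0)
  M2 = (+0.0550, -0.0550, 0)
  M3 = (-0.0550, -0.0550, 0)
rvec = (-0.0670, 0.2568, 0.2529), |rvec| = θ = 0.36660 rad = 21.004°
Rodrigues: sinθ=0.35844, 1−cosθ=0.06645; R = I + sinθ·[k]× + (1−cosθ)·[k]×²:
    [+0.93577 -0.25578 +0.24271]
    [+0.23877 +0.96616 +0.09762]
    [-0.25946 -0.03340 +0.96518]
t = (-0.0450, -0.0399, 0.6829) m
M0: Pc = R·M0+t = (-0.11054, +0.00011, +0.69533); u = 806.3·(-0.11054)/0.69533 + 314.0 = 185.8246, v = 636.4·(+0.00011)/0.69533 + 245.1 = 245.1975
M1: Pc = R·M1+t = (-0.00760, +0.02637, +0.66679); u = 806.3·(-0.00760)/0.66679 + 314.0 = 304.8094, v = 636.4·(+0.02637)/0.66679 + 245.1 = 270.2688
M2: Pc = R·M2+t = (+0.02054, -0.07991, +0.67047); u = 806.3·(+0.02054)/0.67047 + 314.0 = 338.6957, v = 636.4·(-0.07991)/0.67047 + 245.1 = 169.2535
M3: Pc = R·M3+t = (-0.08240, -0.10617, +0.69901); u = 806.3·(-0.08240)/0.69901 + 314.0 = 218.9527, v = 636.4·(-0.10617)/0.69901 + 245.1 = 148.4385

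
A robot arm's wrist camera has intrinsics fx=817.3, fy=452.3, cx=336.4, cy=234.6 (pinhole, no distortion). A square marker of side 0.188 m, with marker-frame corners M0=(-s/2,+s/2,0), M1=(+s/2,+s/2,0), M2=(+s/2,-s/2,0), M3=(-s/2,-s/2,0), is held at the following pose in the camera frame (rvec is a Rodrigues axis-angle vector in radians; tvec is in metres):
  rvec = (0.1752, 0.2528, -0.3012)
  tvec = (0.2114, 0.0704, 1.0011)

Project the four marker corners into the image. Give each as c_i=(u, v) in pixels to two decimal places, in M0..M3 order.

c0=(457.58, 314.78) c1=(607.50, 295.66) c2=(564.44, 214.23) c3=(413.01, 237.91)

Intrinsics K: fx=817.3, fy=452.3, cx=336.4, cy=234.6
Marker side s = 0.188 m; corners in marker frame (Z=0):
  M0 = (-0.0940, +0.0940, 0)
  M1 = (+0.0940, +0.0940, 0)
  M2 = (+0.0940, -0.0940, 0)
  M3 = (-0.0940, -0.0940, 0)
rvec = (0.1752, 0.2528, -0.3012), |rvec| = θ = 0.43049 rad = 24.665°
Rodrigues: sinθ=0.41732, 1−cosθ=0.09124; R = I + sinθ·[k]× + (1−cosθ)·[k]×²:
    [+0.92387 +0.31379 +0.21908]
    [-0.27018 +0.94022 -0.20733]
    [-0.27104 +0.13235 +0.95342]
t = (0.2114, 0.0704, 1.0011) m
M0: Pc = R·M0+t = (+0.15405, +0.18418, +1.03902); u = 817.3·(+0.15405)/1.03902 + 336.4 = 457.5785, v = 452.3·(+0.18418)/1.03902 + 234.6 = 314.7752
M1: Pc = R·M1+t = (+0.32774, +0.13338, +0.98806); u = 817.3·(+0.32774)/0.98806 + 336.4 = 607.4981, v = 452.3·(+0.13338)/0.98806 + 234.6 = 295.6586
M2: Pc = R·M2+t = (+0.26875, -0.04338, +0.96318); u = 817.3·(+0.26875)/0.96318 + 336.4 = 564.4440, v = 452.3·(-0.04338)/0.96318 + 234.6 = 214.2303
M3: Pc = R·M3+t = (+0.09506, +0.00742, +1.01414); u = 817.3·(+0.09506)/1.01414 + 336.4 = 413.0095, v = 452.3·(+0.00742)/1.01414 + 234.6 = 237.9073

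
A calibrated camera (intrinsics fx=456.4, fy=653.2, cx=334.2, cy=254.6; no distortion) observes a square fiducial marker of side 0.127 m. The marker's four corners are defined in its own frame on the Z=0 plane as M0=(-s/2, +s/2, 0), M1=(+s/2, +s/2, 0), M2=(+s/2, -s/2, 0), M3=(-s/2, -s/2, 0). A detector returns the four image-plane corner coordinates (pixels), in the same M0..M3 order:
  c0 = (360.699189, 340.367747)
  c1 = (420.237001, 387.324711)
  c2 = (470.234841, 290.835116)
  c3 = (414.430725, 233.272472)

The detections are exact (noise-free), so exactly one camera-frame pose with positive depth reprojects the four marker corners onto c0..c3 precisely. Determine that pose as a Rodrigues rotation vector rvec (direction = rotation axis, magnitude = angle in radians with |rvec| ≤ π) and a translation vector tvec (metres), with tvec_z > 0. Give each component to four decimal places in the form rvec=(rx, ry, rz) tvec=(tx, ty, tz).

rvec=(0.2532, -0.4644, 0.5696) tvec=(0.1202, 0.0606, 0.6586)

Intrinsics K: fx=456.4, fy=653.2, cx=334.2, cy=254.6
Marker side s = 0.127 m; corners in marker frame (Z=0):
  M0 = (-0.0635, +0.0635, 0)
  M1 = (+0.0635, +0.0635, 0)
  M2 = (+0.0635, -0.0635, 0)
  M3 = (-0.0635, -0.0635, 0)
Detected image corners:
  c0 = (360.699189, 340.367747) px
  c1 = (420.237001, 387.324711) px
  c2 = (470.234841, 290.835116) px
  c3 = (414.430725, 233.272472) px
Planar DLT: solve 8×8 A·h = b for H (H[2,2]=1):
  H  [+762.50951 -342.73642 +417.49909]
  H  [+642.75824 +848.37068 +314.68251]
  H  [+0.74030 +0.15599 +1.00000]
B = K⁻¹H; ‖b₁‖=1.518385, ‖b₂‖=1.518385; λ = 2/(‖b₁‖+‖b₂‖) = 0.658594, sign → tz>0 ⇒ λ=+0.658594
r₁ = λ·B[:,0] = (+0.74330,+0.45803,+0.48756); r₂ = λ·B[:,1] = (-0.56980,+0.81533,+0.10274)
r₃ = r₁×r₂ = (-0.35047,-0.35418,+0.86702); SVD([r₁ r₂ r₃]) → R = UVᵀ:
  R  [+0.74330 -0.56980 -0.35047]
  R  [+0.45803 +0.81533 -0.35418]
  R  [+0.48756 +0.10274 +0.86702]
t = (+0.12020, +0.06058, +0.65859) m
tr R = 2.425659; θ = arccos((tr R − 1)/2) = 0.777272 rad = 44.534°
axis k = ((R−Rᵀ)₃₂, (R−Rᵀ)₁₃, (R−Rᵀ)₂₁) / (2 sinθ) = (+0.325745, -0.597447, +0.732767)
rvec = θ·k = (+0.253192, -0.464379, +0.569559)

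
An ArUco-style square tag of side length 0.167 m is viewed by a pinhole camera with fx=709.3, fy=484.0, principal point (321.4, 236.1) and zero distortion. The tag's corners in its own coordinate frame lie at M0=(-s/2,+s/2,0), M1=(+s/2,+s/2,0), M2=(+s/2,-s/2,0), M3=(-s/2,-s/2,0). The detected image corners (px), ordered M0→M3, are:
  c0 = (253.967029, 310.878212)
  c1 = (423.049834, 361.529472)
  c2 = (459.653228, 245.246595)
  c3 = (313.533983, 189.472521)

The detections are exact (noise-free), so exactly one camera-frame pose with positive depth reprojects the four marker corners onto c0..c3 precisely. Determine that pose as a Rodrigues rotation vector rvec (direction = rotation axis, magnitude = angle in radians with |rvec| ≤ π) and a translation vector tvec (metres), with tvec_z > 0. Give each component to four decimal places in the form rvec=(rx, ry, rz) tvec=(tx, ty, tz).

rvec=(-0.3739, -0.4542, 0.3824) tvec=(0.0399, 0.0486, 0.6118)

Intrinsics K: fx=709.3, fy=484.0, cx=321.4, cy=236.1
Marker side s = 0.167 m; corners in marker frame (Z=0):
  M0 = (-0.0835, +0.0835, 0)
  M1 = (+0.0835, +0.0835, 0)
  M2 = (+0.0835, -0.0835, 0)
  M3 = (-0.0835, -0.0835, 0)
Detected image corners:
  c0 = (253.967029, 310.878212) px
  c1 = (423.049834, 361.529472) px
  c2 = (459.653228, 245.246595) px
  c3 = (313.533983, 189.472521) px
Planar DLT: solve 8×8 A·h = b for H (H[2,2]=1):
  H  [+1146.65327 -537.84283 +367.70874]
  H  [+477.51973 +517.62315 +274.58481]
  H  [+0.57080 -0.69834 +1.00000]
B = K⁻¹H; ‖b₁‖=1.634430, ‖b₂‖=1.634430; λ = 2/(‖b₁‖+‖b₂‖) = 0.611834, sign → tz>0 ⇒ λ=+0.611834
r₁ = λ·B[:,0] = (+0.83084,+0.43328,+0.34923); r₂ = λ·B[:,1] = (-0.27033,+0.86276,-0.42727)
r₃ = r₁×r₂ = (-0.48643,+0.26059,+0.83395); SVD([r₁ r₂ r₃]) → R = UVᵀ:
  R  [+0.83084 -0.27033 -0.48643]
  R  [+0.43328 +0.86276 +0.26059]
  R  [+0.34923 -0.42727 +0.83395]
t = (+0.03995, +0.04865, +0.61183) m
tr R = 2.527560; θ = arccos((tr R − 1)/2) = 0.701647 rad = 40.201°
axis k = ((R−Rᵀ)₃₂, (R−Rᵀ)₁₃, (R−Rᵀ)₂₁) / (2 sinθ) = (-0.532827, -0.647327, +0.545035)
rvec = θ·k = (-0.373856, -0.454195, +0.382422)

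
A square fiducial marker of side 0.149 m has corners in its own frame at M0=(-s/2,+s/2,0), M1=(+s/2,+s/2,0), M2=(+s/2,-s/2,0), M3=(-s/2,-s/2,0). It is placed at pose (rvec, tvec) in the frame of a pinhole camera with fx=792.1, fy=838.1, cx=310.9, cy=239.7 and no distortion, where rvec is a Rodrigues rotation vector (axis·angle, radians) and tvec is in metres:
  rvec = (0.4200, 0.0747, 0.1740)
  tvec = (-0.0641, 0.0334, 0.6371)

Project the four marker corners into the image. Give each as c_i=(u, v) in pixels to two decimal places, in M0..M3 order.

Intrinsics K: fx=792.1, fy=838.1, cx=310.9, cy=239.7
Marker side s = 0.149 m; corners in marker frame (Z=0):
  M0 = (-0.0745, +0.0745, 0)
  M1 = (+0.0745, +0.0745, 0)
  M2 = (+0.0745, -0.0745, 0)
  M3 = (-0.0745, -0.0745, 0)
rvec = (0.4200, 0.0747, 0.1740), |rvec| = θ = 0.46071 rad = 26.397°
Rodrigues: sinθ=0.44459, 1−cosθ=0.10426; R = I + sinθ·[k]× + (1−cosθ)·[k]×²:
    [+0.98239 -0.15250 +0.10798]
    [+0.18332 +0.89848 -0.39891]
    [-0.03619 +0.41168 +0.91061]
t = (-0.0641, 0.0334, 0.6371) m
M0: Pc = R·M0+t = (-0.14865, +0.08668, +0.67047); u = 792.1·(-0.14865)/0.67047 + 310.9 = 135.2837, v = 838.1·(+0.08668)/0.67047 + 239.7 = 348.0511
M1: Pc = R·M1+t = (-0.00227, +0.11399, +0.66507); u = 792.1·(-0.00227)/0.66507 + 310.9 = 308.1925, v = 838.1·(+0.11399)/0.66507 + 239.7 = 383.3506
M2: Pc = R·M2+t = (+0.02045, -0.01988, +0.60373); u = 792.1·(+0.02045)/0.60373 + 310.9 = 337.7290, v = 838.1·(-0.01988)/0.60373 + 239.7 = 212.1039
M3: Pc = R·M3+t = (-0.12593, -0.04719, +0.60913); u = 792.1·(-0.12593)/0.60913 + 310.9 = 147.1463, v = 838.1·(-0.04719)/0.60913 + 239.7 = 174.7655

c0=(135.28, 348.05) c1=(308.19, 383.35) c2=(337.73, 212.10) c3=(147.15, 174.77)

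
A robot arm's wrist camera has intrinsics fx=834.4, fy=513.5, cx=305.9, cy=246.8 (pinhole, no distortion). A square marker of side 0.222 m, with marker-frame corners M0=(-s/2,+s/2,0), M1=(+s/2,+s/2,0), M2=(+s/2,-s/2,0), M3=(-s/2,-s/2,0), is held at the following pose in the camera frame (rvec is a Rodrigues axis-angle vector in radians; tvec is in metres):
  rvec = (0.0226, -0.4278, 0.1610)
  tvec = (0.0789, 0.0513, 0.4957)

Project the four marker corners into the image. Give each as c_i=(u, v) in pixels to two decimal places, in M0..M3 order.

Intrinsics K: fx=834.4, fy=513.5, cx=305.9, cy=246.8
Marker side s = 0.222 m; corners in marker frame (Z=0):
  M0 = (-0.1110, +0.1110, 0)
  M1 = (+0.1110, +0.1110, 0)
  M2 = (+0.1110, -0.1110, 0)
  M3 = (-0.1110, -0.1110, 0)
rvec = (0.0226, -0.4278, 0.1610), |rvec| = θ = 0.45765 rad = 26.221°
Rodrigues: sinθ=0.44184, 1−cosθ=0.10291; R = I + sinθ·[k]× + (1−cosθ)·[k]×²:
    [+0.89734 -0.16019 -0.41123]
    [+0.15069 +0.98701 -0.05566]
    [+0.41481 -0.01202 +0.90983]
t = (0.0789, 0.0513, 0.4957) m
M0: Pc = R·M0+t = (-0.03849, +0.14413, +0.44832); u = 834.4·(-0.03849)/0.44832 + 305.9 = 234.2710, v = 513.5·(+0.14413)/0.44832 + 246.8 = 411.8864
M1: Pc = R·M1+t = (+0.16072, +0.17758, +0.54041); u = 834.4·(+0.16072)/0.54041 + 305.9 = 554.0605, v = 513.5·(+0.17758)/0.54041 + 246.8 = 415.5421
M2: Pc = R·M2+t = (+0.19629, -0.04153, +0.54308); u = 834.4·(+0.19629)/0.54308 + 305.9 = 607.4792, v = 513.5·(-0.04153)/0.54308 + 246.8 = 207.5299
M3: Pc = R·M3+t = (-0.00292, -0.07498, +0.45099); u = 834.4·(-0.00292)/0.45099 + 305.9 = 300.4898, v = 513.5·(-0.07498)/0.45099 + 246.8 = 161.4219

c0=(234.27, 411.89) c1=(554.06, 415.54) c2=(607.48, 207.53) c3=(300.49, 161.42)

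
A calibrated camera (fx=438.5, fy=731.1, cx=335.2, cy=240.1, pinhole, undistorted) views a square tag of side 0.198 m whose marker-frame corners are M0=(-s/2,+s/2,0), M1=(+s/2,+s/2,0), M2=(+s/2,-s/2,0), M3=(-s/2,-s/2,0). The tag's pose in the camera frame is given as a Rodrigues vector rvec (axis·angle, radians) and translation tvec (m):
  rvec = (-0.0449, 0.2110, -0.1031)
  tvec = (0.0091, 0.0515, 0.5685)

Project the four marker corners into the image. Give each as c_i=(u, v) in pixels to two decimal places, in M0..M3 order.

Intrinsics K: fx=438.5, fy=731.1, cx=335.2, cy=240.1
Marker side s = 0.198 m; corners in marker frame (Z=0):
  M0 = (-0.0990, +0.0990, 0)
  M1 = (+0.0990, +0.0990, 0)
  M2 = (+0.0990, -0.0990, 0)
  M3 = (-0.0990, -0.0990, 0)
rvec = (-0.0449, 0.2110, -0.1031), |rvec| = θ = 0.23910 rad = 13.699°
Rodrigues: sinθ=0.23682, 1−cosθ=0.02845; R = I + sinθ·[k]× + (1−cosθ)·[k]×²:
    [+0.97256 +0.09741 +0.21130]
    [-0.10683 +0.99371 +0.03365]
    [-0.20669 -0.05530 +0.97684]
t = (0.0091, 0.0515, 0.5685) m
M0: Pc = R·M0+t = (-0.07754, +0.16045, +0.58349); u = 438.5·(-0.07754)/0.58349 + 335.2 = 276.9276, v = 731.1·(+0.16045)/0.58349 + 240.1 = 441.1456
M1: Pc = R·M1+t = (+0.11503, +0.13930, +0.54256); u = 438.5·(+0.11503)/0.54256 + 335.2 = 428.1643, v = 731.1·(+0.13930)/0.54256 + 240.1 = 427.8063
M2: Pc = R·M2+t = (+0.09574, -0.05745, +0.55351); u = 438.5·(+0.09574)/0.55351 + 335.2 = 411.0464, v = 731.1·(-0.05745)/0.55351 + 240.1 = 164.2130
M3: Pc = R·M3+t = (-0.09683, -0.03630, +0.59444); u = 438.5·(-0.09683)/0.59444 + 335.2 = 263.7739, v = 731.1·(-0.03630)/0.59444 + 240.1 = 195.4541

c0=(276.93, 441.15) c1=(428.16, 427.81) c2=(411.05, 164.21) c3=(263.77, 195.45)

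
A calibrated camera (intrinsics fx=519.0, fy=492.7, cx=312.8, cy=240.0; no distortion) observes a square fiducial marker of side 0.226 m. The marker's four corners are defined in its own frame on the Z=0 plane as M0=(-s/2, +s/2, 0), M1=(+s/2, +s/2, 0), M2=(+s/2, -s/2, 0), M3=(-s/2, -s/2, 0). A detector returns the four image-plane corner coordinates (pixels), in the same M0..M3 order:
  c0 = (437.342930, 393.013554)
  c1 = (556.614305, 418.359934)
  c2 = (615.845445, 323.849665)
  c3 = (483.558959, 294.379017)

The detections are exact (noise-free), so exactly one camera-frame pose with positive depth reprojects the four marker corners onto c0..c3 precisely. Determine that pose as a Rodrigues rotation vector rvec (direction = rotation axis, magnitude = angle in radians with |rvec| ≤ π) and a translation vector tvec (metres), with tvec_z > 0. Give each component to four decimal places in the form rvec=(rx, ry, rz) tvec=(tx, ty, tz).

rvec=(0.4459, 0.0053, 0.2386) tvec=(0.3597, 0.2173, 0.8913)

Intrinsics K: fx=519.0, fy=492.7, cx=312.8, cy=240.0
Marker side s = 0.226 m; corners in marker frame (Z=0):
  M0 = (-0.1130, +0.1130, 0)
  M1 = (+0.1130, +0.1130, 0)
  M2 = (+0.1130, -0.1130, 0)
  M3 = (-0.1130, -0.1130, 0)
Detected image corners:
  c0 = (437.342930, 393.013554) px
  c1 = (556.614305, 418.359934) px
  c2 = (615.845445, 323.849665) px
  c3 = (483.558959, 294.379017) px
Planar DLT: solve 8×8 A·h = b for H (H[2,2]=1):
  H  [+582.58604 +17.72505 +522.28548]
  H  [+139.63297 +598.79811 +360.10109]
  H  [+0.05275 +0.47997 +1.00000]
B = K⁻¹H; ‖b₁‖=1.121999, ‖b₂‖=1.121999; λ = 2/(‖b₁‖+‖b₂‖) = 0.891266, sign → tz>0 ⇒ λ=+0.891266
r₁ = λ·B[:,0] = (+0.97213,+0.22969,+0.04701); r₂ = λ·B[:,1] = (-0.22738,+0.87482,+0.42778)
r₃ = r₁×r₂ = (+0.05713,-0.42655,+0.90266); SVD([r₁ r₂ r₃]) → R = UVᵀ:
  R  [+0.97213 -0.22738 +0.05713]
  R  [+0.22969 +0.87482 -0.42655]
  R  [+0.04701 +0.42778 +0.90266]
t = (+0.35974, +0.21726, +0.89127) m
tr R = 2.749603; θ = arccos((tr R − 1)/2) = 0.505770 rad = 28.979°
axis k = ((R−Rᵀ)₃₂, (R−Rᵀ)₁₃, (R−Rᵀ)₂₁) / (2 sinθ) = (+0.881691, +0.010445, +0.471712)
rvec = θ·k = (+0.445933, +0.005283, +0.238578)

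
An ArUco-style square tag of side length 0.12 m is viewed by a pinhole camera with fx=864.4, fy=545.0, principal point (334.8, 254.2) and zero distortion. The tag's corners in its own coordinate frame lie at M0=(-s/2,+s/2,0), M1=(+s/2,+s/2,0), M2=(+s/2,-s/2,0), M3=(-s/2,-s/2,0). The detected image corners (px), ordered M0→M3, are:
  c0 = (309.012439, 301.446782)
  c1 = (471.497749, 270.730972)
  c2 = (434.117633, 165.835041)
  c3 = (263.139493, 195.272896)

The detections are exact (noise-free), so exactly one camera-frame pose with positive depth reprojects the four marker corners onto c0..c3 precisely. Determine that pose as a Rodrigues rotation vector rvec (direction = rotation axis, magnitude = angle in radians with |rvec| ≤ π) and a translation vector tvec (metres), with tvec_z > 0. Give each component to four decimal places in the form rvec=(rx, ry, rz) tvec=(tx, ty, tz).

rvec=(0.2045, -0.1527, -0.2669) tvec=(0.0247, -0.0215, 0.5903)

Intrinsics K: fx=864.4, fy=545.0, cx=334.8, cy=254.2
Marker side s = 0.12 m; corners in marker frame (Z=0):
  M0 = (-0.0600, +0.0600, 0)
  M1 = (+0.0600, +0.0600, 0)
  M2 = (+0.0600, -0.0600, 0)
  M3 = (-0.0600, -0.0600, 0)
Detected image corners:
  c0 = (309.012439, 301.446782) px
  c1 = (471.497749, 270.730972) px
  c2 = (434.117633, 165.835041) px
  c3 = (263.139493, 195.272896) px
Planar DLT: solve 8×8 A·h = b for H (H[2,2]=1):
  H  [+1465.16771 +484.16092 +370.94346]
  H  [-202.42795 +966.36418 +234.31469]
  H  [+0.20715 +0.37276 +1.00000]
B = K⁻¹H; ‖b₁‖=1.693956, ‖b₂‖=1.693956; λ = 2/(‖b₁‖+‖b₂‖) = 0.590334, sign → tz>0 ⇒ λ=+0.590334
r₁ = λ·B[:,0] = (+0.95326,-0.27630,+0.12228); r₂ = λ·B[:,1] = (+0.24542,+0.94411,+0.22005)
r₃ = r₁×r₂ = (-0.17625,-0.17976,+0.96779); SVD([r₁ r₂ r₃]) → R = UVᵀ:
  R  [+0.95326 +0.24542 -0.17625]
  R  [-0.27630 +0.94411 -0.17976]
  R  [+0.12228 +0.22005 +0.96779]
t = (+0.02468, -0.02154, +0.59033) m
tr R = 2.865163; θ = arccos((tr R − 1)/2) = 0.369297 rad = 21.159°
axis k = ((R−Rᵀ)₃₂, (R−Rᵀ)₁₃, (R−Rᵀ)₂₁) / (2 sinθ) = (+0.553813, -0.413532, -0.722691)
rvec = θ·k = (+0.204521, -0.152716, -0.266888)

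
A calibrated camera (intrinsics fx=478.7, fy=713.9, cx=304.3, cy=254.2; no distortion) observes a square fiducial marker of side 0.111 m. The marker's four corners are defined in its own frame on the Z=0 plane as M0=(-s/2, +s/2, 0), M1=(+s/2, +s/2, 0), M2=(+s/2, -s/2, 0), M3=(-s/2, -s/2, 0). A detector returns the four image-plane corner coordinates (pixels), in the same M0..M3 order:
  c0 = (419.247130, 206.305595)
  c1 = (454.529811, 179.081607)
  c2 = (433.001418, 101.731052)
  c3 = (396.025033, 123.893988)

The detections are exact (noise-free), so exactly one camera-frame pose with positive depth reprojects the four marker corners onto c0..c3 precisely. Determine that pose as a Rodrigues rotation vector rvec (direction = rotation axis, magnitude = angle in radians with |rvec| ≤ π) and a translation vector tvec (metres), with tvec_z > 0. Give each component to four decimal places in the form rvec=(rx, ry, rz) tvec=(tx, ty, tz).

Intrinsics K: fx=478.7, fy=713.9, cx=304.3, cy=254.2
Marker side s = 0.111 m; corners in marker frame (Z=0):
  M0 = (-0.0555, +0.0555, 0)
  M1 = (+0.0555, +0.0555, 0)
  M2 = (+0.0555, -0.0555, 0)
  M3 = (-0.0555, -0.0555, 0)
Detected image corners:
  c0 = (419.247130, 206.305595) px
  c1 = (454.529811, 179.081607) px
  c2 = (433.001418, 101.731052) px
  c3 = (396.025033, 123.893988) px
Planar DLT: solve 8×8 A·h = b for H (H[2,2]=1):
  H  [+576.05449 +225.92538 +426.32690]
  H  [-132.61905 +727.73024 +152.47777]
  H  [+0.58865 +0.05778 +1.00000]
B = K⁻¹H; ‖b₁‖=1.091038, ‖b₂‖=1.091038; λ = 2/(‖b₁‖+‖b₂‖) = 0.916559, sign → tz>0 ⇒ λ=+0.916559
r₁ = λ·B[:,0] = (+0.75999,-0.36238,+0.53953); r₂ = λ·B[:,1] = (+0.39891,+0.91546,+0.05296)
r₃ = r₁×r₂ = (-0.51311,+0.17498,+0.84030); SVD([r₁ r₂ r₃]) → R = UVᵀ:
  R  [+0.75999 +0.39891 -0.51311]
  R  [-0.36238 +0.91546 +0.17498]
  R  [+0.53953 +0.05296 +0.84030]
t = (+0.23364, -0.13060, +0.91656) m
tr R = 2.515752; θ = arccos((tr R − 1)/2) = 0.710745 rad = 40.723°
axis k = ((R−Rᵀ)₃₂, (R−Rᵀ)₁₃, (R−Rᵀ)₂₁) / (2 sinθ) = (-0.093518, -0.806744, -0.583454)
rvec = θ·k = (-0.066468, -0.573389, -0.414688)

rvec=(-0.0665, -0.5734, -0.4147) tvec=(0.2336, -0.1306, 0.9166)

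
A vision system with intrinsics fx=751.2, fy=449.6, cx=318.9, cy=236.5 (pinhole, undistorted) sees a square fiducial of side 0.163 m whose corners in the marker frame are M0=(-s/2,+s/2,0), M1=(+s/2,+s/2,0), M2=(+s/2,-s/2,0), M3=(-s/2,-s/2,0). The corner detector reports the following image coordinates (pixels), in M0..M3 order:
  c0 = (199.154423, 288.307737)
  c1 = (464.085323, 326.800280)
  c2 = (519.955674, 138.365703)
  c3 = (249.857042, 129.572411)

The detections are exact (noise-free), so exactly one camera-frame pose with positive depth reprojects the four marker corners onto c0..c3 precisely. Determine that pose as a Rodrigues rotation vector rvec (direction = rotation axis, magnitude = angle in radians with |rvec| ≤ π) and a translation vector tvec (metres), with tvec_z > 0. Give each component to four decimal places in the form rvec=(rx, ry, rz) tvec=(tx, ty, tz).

Intrinsics K: fx=751.2, fy=449.6, cx=318.9, cy=236.5
Marker side s = 0.163 m; corners in marker frame (Z=0):
  M0 = (-0.0815, +0.0815, 0)
  M1 = (+0.0815, +0.0815, 0)
  M2 = (+0.0815, -0.0815, 0)
  M3 = (-0.0815, -0.0815, 0)
Detected image corners:
  c0 = (199.154423, 288.307737) px
  c1 = (464.085323, 326.800280) px
  c2 = (519.955674, 138.365703) px
  c3 = (249.857042, 129.572411) px
Planar DLT: solve 8×8 A·h = b for H (H[2,2]=1):
  H  [+1269.55951 -357.16073 +347.14300]
  H  [-84.67783 +1037.76809 +219.13809]
  H  [-1.03764 -0.08818 +1.00000]
B = K⁻¹H; ‖b₁‖=2.396604, ‖b₂‖=2.396604; λ = 2/(‖b₁‖+‖b₂‖) = 0.417257, sign → tz>0 ⇒ λ=+0.417257
r₁ = λ·B[:,0] = (+0.88898,+0.14916,-0.43296); r₂ = λ·B[:,1] = (-0.18277,+0.98247,-0.03679)
r₃ = r₁×r₂ = (+0.41988,+0.11184,+0.90066); SVD([r₁ r₂ r₃]) → R = UVᵀ:
  R  [+0.88898 -0.18277 +0.41988]
  R  [+0.14916 +0.98247 +0.11184]
  R  [-0.43296 -0.03679 +0.90066]
t = (+0.01569, -0.01611, +0.41726) m
tr R = 2.772112; θ = arccos((tr R − 1)/2) = 0.482030 rad = 27.618°
axis k = ((R−Rᵀ)₃₂, (R−Rᵀ)₁₃, (R−Rᵀ)₂₁) / (2 sinθ) = (-0.160309, +0.919854, +0.358008)
rvec = θ·k = (-0.077274, +0.443397, +0.172571)

rvec=(-0.0773, 0.4434, 0.1726) tvec=(0.0157, -0.0161, 0.4173)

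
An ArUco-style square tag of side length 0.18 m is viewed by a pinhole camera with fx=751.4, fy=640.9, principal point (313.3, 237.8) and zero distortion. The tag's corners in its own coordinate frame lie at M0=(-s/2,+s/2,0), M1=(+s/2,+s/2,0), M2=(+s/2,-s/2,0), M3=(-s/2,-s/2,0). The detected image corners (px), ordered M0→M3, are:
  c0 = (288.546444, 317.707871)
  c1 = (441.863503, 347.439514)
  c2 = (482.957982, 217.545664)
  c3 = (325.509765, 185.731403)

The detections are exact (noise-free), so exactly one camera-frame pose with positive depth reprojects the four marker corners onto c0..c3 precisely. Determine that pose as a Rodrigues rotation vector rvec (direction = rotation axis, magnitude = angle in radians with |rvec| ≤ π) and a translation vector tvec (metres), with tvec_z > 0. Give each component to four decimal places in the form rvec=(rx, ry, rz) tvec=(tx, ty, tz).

Intrinsics K: fx=751.4, fy=640.9, cx=313.3, cy=237.8
Marker side s = 0.18 m; corners in marker frame (Z=0):
  M0 = (-0.0900, +0.0900, 0)
  M1 = (+0.0900, +0.0900, 0)
  M2 = (+0.0900, -0.0900, 0)
  M3 = (-0.0900, -0.0900, 0)
Detected image corners:
  c0 = (288.546444, 317.707871) px
  c1 = (441.863503, 347.439514) px
  c2 = (482.957982, 217.545664) px
  c3 = (325.509765, 185.731403) px
Planar DLT: solve 8×8 A·h = b for H (H[2,2]=1):
  H  [+882.56110 -155.15889 +384.79189]
  H  [+184.40893 +770.24309 +268.12153]
  H  [+0.05066 +0.16043 +1.00000]
B = K⁻¹H; ‖b₁‖=1.185454, ‖b₂‖=1.185454; λ = 2/(‖b₁‖+‖b₂‖) = 0.843559, sign → tz>0 ⇒ λ=+0.843559
r₁ = λ·B[:,0] = (+0.97299,+0.22686,+0.04273); r₂ = λ·B[:,1] = (-0.23062,+0.96359,+0.13533)
r₃ = r₁×r₂ = (-0.01048,-0.14153,+0.98988); SVD([r₁ r₂ r₃]) → R = UVᵀ:
  R  [+0.97299 -0.23062 -0.01048]
  R  [+0.22686 +0.96359 -0.14153]
  R  [+0.04273 +0.13533 +0.98988]
t = (+0.08026, +0.03991, +0.84356) m
tr R = 2.926454; θ = arccos((tr R − 1)/2) = 0.272031 rad = 15.586°
axis k = ((R−Rᵀ)₃₂, (R−Rᵀ)₁₃, (R−Rᵀ)₂₁) / (2 sinθ) = (+0.515215, -0.099020, +0.851322)
rvec = θ·k = (+0.140155, -0.026937, +0.231586)

rvec=(0.1402, -0.0269, 0.2316) tvec=(0.0803, 0.0399, 0.8436)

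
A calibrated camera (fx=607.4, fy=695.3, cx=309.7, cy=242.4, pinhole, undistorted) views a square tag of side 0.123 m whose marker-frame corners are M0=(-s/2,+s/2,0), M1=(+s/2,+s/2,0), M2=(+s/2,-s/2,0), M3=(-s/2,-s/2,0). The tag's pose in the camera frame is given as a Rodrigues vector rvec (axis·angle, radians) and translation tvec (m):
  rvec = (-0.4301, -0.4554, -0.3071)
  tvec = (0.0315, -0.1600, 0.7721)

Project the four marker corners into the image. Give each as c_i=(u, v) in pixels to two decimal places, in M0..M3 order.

c0=(311.45, 150.80) c1=(393.06, 137.11) c2=(354.71, 52.20) c3=(274.44, 58.56)

Intrinsics K: fx=607.4, fy=695.3, cx=309.7, cy=242.4
Marker side s = 0.123 m; corners in marker frame (Z=0):
  M0 = (-0.0615, +0.0615, 0)
  M1 = (+0.0615, +0.0615, 0)
  M2 = (+0.0615, -0.0615, 0)
  M3 = (-0.0615, -0.0615, 0)
rvec = (-0.4301, -0.4554, -0.3071), |rvec| = θ = 0.69763 rad = 39.971°
Rodrigues: sinθ=0.64240, 1−cosθ=0.23363; R = I + sinθ·[k]× + (1−cosθ)·[k]×²:
    [+0.85517 +0.37681 -0.35594]
    [-0.18876 +0.86592 +0.46319]
    [+0.48276 -0.32892 +0.81164]
t = (0.0315, -0.1600, 0.7721) m
M0: Pc = R·M0+t = (+0.00208, -0.09514, +0.72218); u = 607.4·(+0.00208)/0.72218 + 309.7 = 311.4504, v = 695.3·(-0.09514)/0.72218 + 242.4 = 150.8046
M1: Pc = R·M1+t = (+0.10727, -0.11835, +0.78156); u = 607.4·(+0.10727)/0.78156 + 309.7 = 393.0639, v = 695.3·(-0.11835)/0.78156 + 242.4 = 137.1082
M2: Pc = R·M2+t = (+0.06092, -0.22486, +0.82202); u = 607.4·(+0.06092)/0.82202 + 309.7 = 354.7138, v = 695.3·(-0.22486)/0.82202 + 242.4 = 52.2004
M3: Pc = R·M3+t = (-0.04427, -0.20165, +0.76264); u = 607.4·(-0.04427)/0.76264 + 309.7 = 274.4437, v = 695.3·(-0.20165)/0.76264 + 242.4 = 58.5593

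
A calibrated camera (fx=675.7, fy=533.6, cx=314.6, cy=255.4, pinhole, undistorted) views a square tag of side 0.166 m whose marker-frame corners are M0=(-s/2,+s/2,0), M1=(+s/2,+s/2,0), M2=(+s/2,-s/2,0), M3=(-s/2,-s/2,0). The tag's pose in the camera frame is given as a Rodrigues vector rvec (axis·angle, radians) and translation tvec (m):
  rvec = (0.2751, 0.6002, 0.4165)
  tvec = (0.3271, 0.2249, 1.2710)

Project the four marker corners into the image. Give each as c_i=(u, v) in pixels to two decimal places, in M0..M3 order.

Intrinsics K: fx=675.7, fy=533.6, cx=314.6, cy=255.4
Marker side s = 0.166 m; corners in marker frame (Z=0):
  M0 = (-0.0830, +0.0830, 0)
  M1 = (+0.0830, +0.0830, 0)
  M2 = (+0.0830, -0.0830, 0)
  M3 = (-0.0830, -0.0830, 0)
rvec = (0.2751, 0.6002, 0.4165), |rvec| = θ = 0.78064 rad = 44.727°
Rodrigues: sinθ=0.70373, 1−cosθ=0.28953; R = I + sinθ·[k]× + (1−cosθ)·[k]×²:
    [+0.74642 -0.29702 +0.59551]
    [+0.45392 +0.88162 -0.12923]
    [-0.48663 +0.36677 +0.79289]
t = (0.3271, 0.2249, 1.2710) m
M0: Pc = R·M0+t = (+0.24049, +0.26040, +1.34183); u = 675.7·(+0.24049)/1.34183 + 314.6 = 435.7045, v = 533.6·(+0.26040)/1.34183 + 255.4 = 358.9518
M1: Pc = R·M1+t = (+0.36440, +0.33575, +1.26105); u = 675.7·(+0.36440)/1.26105 + 314.6 = 509.8541, v = 533.6·(+0.33575)/1.26105 + 255.4 = 397.4689
M2: Pc = R·M2+t = (+0.41371, +0.18940, +1.20017); u = 675.7·(+0.41371)/1.20017 + 314.6 = 547.5183, v = 533.6·(+0.18940)/1.20017 + 255.4 = 339.6083
M3: Pc = R·M3+t = (+0.28980, +0.11405, +1.28095); u = 675.7·(+0.28980)/1.28095 + 314.6 = 467.4691, v = 533.6·(+0.11405)/1.28095 + 255.4 = 302.9094

c0=(435.70, 358.95) c1=(509.85, 397.47) c2=(547.52, 339.61) c3=(467.47, 302.91)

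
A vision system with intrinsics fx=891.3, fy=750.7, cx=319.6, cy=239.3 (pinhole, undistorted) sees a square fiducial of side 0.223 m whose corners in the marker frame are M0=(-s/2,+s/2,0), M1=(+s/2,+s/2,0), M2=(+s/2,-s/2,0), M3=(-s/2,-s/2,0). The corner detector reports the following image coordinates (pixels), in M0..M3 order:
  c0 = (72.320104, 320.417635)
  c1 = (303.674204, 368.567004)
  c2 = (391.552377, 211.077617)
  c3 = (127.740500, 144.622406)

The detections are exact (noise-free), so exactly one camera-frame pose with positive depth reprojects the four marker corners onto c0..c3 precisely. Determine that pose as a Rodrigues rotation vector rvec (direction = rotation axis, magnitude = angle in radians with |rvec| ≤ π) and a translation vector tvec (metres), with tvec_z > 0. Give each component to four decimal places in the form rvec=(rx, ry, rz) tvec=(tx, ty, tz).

Intrinsics K: fx=891.3, fy=750.7, cx=319.6, cy=239.3
Marker side s = 0.223 m; corners in marker frame (Z=0):
  M0 = (-0.1115, +0.1115, 0)
  M1 = (+0.1115, +0.1115, 0)
  M2 = (+0.1115, -0.1115, 0)
  M3 = (-0.1115, -0.1115, 0)
Detected image corners:
  c0 = (72.320104, 320.417635) px
  c1 = (303.674204, 368.567004) px
  c2 = (391.552377, 211.077617) px
  c3 = (127.740500, 144.622406) px
Planar DLT: solve 8×8 A·h = b for H (H[2,2]=1):
  H  [+1163.97286 -174.74834 +224.81436]
  H  [+322.91300 +919.57089 +268.18694]
  H  [+0.26417 +0.66433 +1.00000]
B = K⁻¹H; ‖b₁‖=1.287040, ‖b₂‖=1.287040; λ = 2/(‖b₁‖+‖b₂‖) = 0.776976, sign → tz>0 ⇒ λ=+0.776976
r₁ = λ·B[:,0] = (+0.94108,+0.26879,+0.20525); r₂ = λ·B[:,1] = (-0.33742,+0.78722,+0.51617)
r₃ = r₁×r₂ = (-0.02284,-0.55501,+0.83153); SVD([r₁ r₂ r₃]) → R = UVᵀ:
  R  [+0.94108 -0.33742 -0.02284]
  R  [+0.26879 +0.78722 -0.55501]
  R  [+0.20525 +0.51617 +0.83153]
t = (-0.08263, +0.02990, +0.77698) m
tr R = 2.559823; θ = arccos((tr R − 1)/2) = 0.676272 rad = 38.748°
axis k = ((R−Rᵀ)₃₂, (R−Rᵀ)₁₃, (R−Rᵀ)₂₁) / (2 sinθ) = (+0.855730, -0.182209, +0.484279)
rvec = θ·k = (+0.578706, -0.123223, +0.327504)

rvec=(0.5787, -0.1232, 0.3275) tvec=(-0.0826, 0.0299, 0.7770)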